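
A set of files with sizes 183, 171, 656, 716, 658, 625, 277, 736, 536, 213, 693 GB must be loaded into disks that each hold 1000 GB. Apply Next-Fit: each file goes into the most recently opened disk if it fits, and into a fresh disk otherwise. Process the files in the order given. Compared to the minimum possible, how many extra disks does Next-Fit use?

1

Next-Fit: [183,171] [656] [716] [658] [625,277] [736] [536,213] [693] → 8 disks.
7 files exceed 500 GB (half the capacity), and no two of those can share a disk, so at least 7 disks are needed.
An optimal packing achieves that bound: [736,213] [716,277] [693,183] [658,171] [656] [625] [536] → 7 disks.
Excess: 8 − 7 = 1.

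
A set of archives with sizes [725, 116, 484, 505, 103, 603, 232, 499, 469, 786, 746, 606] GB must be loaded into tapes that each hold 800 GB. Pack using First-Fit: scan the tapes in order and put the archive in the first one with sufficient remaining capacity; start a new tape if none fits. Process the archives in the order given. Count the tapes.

tape 1: place 725 GB, 75 GB left
tape 2: place 116 GB, 684 GB left
tape 2: place 484 GB, 200 GB left
tape 3: place 505 GB, 295 GB left
tape 2: place 103 GB, 97 GB left
tape 4: place 603 GB, 197 GB left
tape 3: place 232 GB, 63 GB left
tape 5: place 499 GB, 301 GB left
tape 6: place 469 GB, 331 GB left
tape 7: place 786 GB, 14 GB left
tape 8: place 746 GB, 54 GB left
tape 9: place 606 GB, 194 GB left
Final tapes: [725] [116,484,103] [505,232] [603] [499] [469] [786] [746] [606].

9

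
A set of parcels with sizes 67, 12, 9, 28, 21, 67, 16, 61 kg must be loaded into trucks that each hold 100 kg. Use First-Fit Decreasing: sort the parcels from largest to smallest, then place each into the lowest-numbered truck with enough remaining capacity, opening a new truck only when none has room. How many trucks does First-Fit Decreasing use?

Sorted descending: 67, 67, 61, 28, 21, 16, 12, 9.
truck 1: place 67 kg, 33 kg left
truck 2: place 67 kg, 33 kg left
truck 3: place 61 kg, 39 kg left
truck 1: place 28 kg, 5 kg left
truck 2: place 21 kg, 12 kg left
truck 3: place 16 kg, 23 kg left
truck 2: place 12 kg, 0 kg left
truck 3: place 9 kg, 14 kg left

3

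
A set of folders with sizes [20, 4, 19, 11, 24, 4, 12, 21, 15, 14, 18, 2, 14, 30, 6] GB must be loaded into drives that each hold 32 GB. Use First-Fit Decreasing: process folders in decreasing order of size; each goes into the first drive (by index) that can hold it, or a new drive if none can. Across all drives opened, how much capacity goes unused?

10

Sorted descending: 30, 24, 21, 20, 19, 18, 15, 14, 14, 12, 11, 6, 4, 4, 2.
drive 1: place 30 GB, 2 GB left
drive 2: place 24 GB, 8 GB left
drive 3: place 21 GB, 11 GB left
drive 4: place 20 GB, 12 GB left
drive 5: place 19 GB, 13 GB left
drive 6: place 18 GB, 14 GB left
drive 7: place 15 GB, 17 GB left
drive 6: place 14 GB, 0 GB left
drive 7: place 14 GB, 3 GB left
drive 4: place 12 GB, 0 GB left
drive 3: place 11 GB, 0 GB left
drive 2: place 6 GB, 2 GB left
drive 5: place 4 GB, 9 GB left
drive 5: place 4 GB, 5 GB left
drive 1: place 2 GB, 0 GB left
7 drives × 32 GB = 224 GB; used 214 GB; unused 10 GB.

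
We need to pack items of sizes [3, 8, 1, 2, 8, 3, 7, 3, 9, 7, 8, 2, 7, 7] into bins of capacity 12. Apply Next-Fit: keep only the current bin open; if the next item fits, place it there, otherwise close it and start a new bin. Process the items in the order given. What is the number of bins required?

3 → bin 1 (remaining 9)
8 → bin 1 (remaining 1)
1 → bin 1 (remaining 0)
2 → bin 2 (remaining 10)
8 → bin 2 (remaining 2)
3 → bin 3 (remaining 9)
7 → bin 3 (remaining 2)
3 → bin 4 (remaining 9)
9 → bin 4 (remaining 0)
7 → bin 5 (remaining 5)
8 → bin 6 (remaining 4)
2 → bin 6 (remaining 2)
7 → bin 7 (remaining 5)
7 → bin 8 (remaining 5)

8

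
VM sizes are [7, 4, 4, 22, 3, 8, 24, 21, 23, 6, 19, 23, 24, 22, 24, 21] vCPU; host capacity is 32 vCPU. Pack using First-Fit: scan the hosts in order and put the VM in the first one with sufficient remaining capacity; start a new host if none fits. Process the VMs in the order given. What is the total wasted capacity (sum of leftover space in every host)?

97

7 vCPU → host 1 (remaining 25 vCPU)
4 vCPU → host 1 (remaining 21 vCPU)
4 vCPU → host 1 (remaining 17 vCPU)
22 vCPU → host 2 (remaining 10 vCPU)
3 vCPU → host 1 (remaining 14 vCPU)
8 vCPU → host 1 (remaining 6 vCPU)
24 vCPU → host 3 (remaining 8 vCPU)
21 vCPU → host 4 (remaining 11 vCPU)
23 vCPU → host 5 (remaining 9 vCPU)
6 vCPU → host 1 (remaining 0 vCPU)
19 vCPU → host 6 (remaining 13 vCPU)
23 vCPU → host 7 (remaining 9 vCPU)
24 vCPU → host 8 (remaining 8 vCPU)
22 vCPU → host 9 (remaining 10 vCPU)
24 vCPU → host 10 (remaining 8 vCPU)
21 vCPU → host 11 (remaining 11 vCPU)
11 hosts × 32 vCPU = 352 vCPU; used 255 vCPU; unused 97 vCPU.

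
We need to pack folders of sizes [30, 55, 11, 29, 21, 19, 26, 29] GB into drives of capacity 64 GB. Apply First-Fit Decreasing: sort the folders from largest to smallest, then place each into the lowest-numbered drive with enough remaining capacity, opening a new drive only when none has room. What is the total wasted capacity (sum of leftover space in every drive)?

36

Sorted descending: 55, 30, 29, 29, 26, 21, 19, 11.
drive 1: place 55 GB, 9 GB left
drive 2: place 30 GB, 34 GB left
drive 2: place 29 GB, 5 GB left
drive 3: place 29 GB, 35 GB left
drive 3: place 26 GB, 9 GB left
drive 4: place 21 GB, 43 GB left
drive 4: place 19 GB, 24 GB left
drive 4: place 11 GB, 13 GB left
4 drives × 64 GB = 256 GB; used 220 GB; unused 36 GB.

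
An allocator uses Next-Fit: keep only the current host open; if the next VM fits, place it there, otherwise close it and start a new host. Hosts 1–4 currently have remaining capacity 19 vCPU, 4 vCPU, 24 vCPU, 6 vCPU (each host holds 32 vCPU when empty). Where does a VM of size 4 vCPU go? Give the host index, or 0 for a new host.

Next-Fit only looks at host 4, which has 6 vCPU free.
4 vCPU fits there.

4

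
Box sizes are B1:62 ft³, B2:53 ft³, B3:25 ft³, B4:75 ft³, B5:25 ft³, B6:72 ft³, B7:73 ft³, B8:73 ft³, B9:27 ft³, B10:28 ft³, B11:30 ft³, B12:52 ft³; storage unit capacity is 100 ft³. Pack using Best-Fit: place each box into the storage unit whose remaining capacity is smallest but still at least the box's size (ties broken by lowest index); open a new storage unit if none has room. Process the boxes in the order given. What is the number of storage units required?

7 storage units

storage unit 1: place B1 (62 ft³), 38 ft³ left
storage unit 2: place B2 (53 ft³), 47 ft³ left
storage unit 1: place B3 (25 ft³), 13 ft³ left
storage unit 3: place B4 (75 ft³), 25 ft³ left
storage unit 3: place B5 (25 ft³), 0 ft³ left
storage unit 4: place B6 (72 ft³), 28 ft³ left
storage unit 5: place B7 (73 ft³), 27 ft³ left
storage unit 6: place B8 (73 ft³), 27 ft³ left
storage unit 5: place B9 (27 ft³), 0 ft³ left
storage unit 4: place B10 (28 ft³), 0 ft³ left
storage unit 2: place B11 (30 ft³), 17 ft³ left
storage unit 7: place B12 (52 ft³), 48 ft³ left
Final storage units: [62,25] [53,30] [75,25] [72,28] [73,27] [73] [52].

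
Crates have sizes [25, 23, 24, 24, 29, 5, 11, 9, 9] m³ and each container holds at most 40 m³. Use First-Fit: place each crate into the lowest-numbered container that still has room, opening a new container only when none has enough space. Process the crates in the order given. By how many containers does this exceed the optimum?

0

First-Fit: [25,5,9] [23,11] [24,9] [24] [29] → 5 containers.
5 crates exceed 20 m³ (half the capacity), and no two of those can share a container, so at least 5 containers are needed.
So 5 is already optimal.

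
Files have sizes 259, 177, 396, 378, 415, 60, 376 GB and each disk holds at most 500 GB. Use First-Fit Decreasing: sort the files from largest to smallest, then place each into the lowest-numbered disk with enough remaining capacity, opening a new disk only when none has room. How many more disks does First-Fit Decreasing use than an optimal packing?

0

First-Fit Decreasing: [415,60] [396] [378] [376] [259,177] → 5 disks.
Total size 2061 GB; any packing needs at least ⌈2061/500⌉ = 5 disks.
So 5 is already optimal.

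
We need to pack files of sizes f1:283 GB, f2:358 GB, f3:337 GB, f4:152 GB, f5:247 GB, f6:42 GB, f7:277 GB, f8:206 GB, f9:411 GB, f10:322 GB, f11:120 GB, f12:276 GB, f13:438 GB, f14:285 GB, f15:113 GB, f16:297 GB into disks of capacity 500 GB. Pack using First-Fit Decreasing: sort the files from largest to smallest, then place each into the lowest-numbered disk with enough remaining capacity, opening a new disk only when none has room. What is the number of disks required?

11 disks

Sorted descending: 438, 411, 358, 337, 322, 297, 285, 283, 277, 276, 247, 206, 152, 120, 113, 42.
Put 438 GB in disk 1; 62 GB remain.
Put 411 GB in disk 2; 89 GB remain.
Put 358 GB in disk 3; 142 GB remain.
Put 337 GB in disk 4; 163 GB remain.
Put 322 GB in disk 5; 178 GB remain.
Put 297 GB in disk 6; 203 GB remain.
Put 285 GB in disk 7; 215 GB remain.
Put 283 GB in disk 8; 217 GB remain.
Put 277 GB in disk 9; 223 GB remain.
Put 276 GB in disk 10; 224 GB remain.
Put 247 GB in disk 11; 253 GB remain.
Put 206 GB in disk 7; 9 GB remain.
Put 152 GB in disk 4; 11 GB remain.
Put 120 GB in disk 3; 22 GB remain.
Put 113 GB in disk 5; 65 GB remain.
Put 42 GB in disk 1; 20 GB remain.
Final disks: [438,42] [411] [358,120] [337,152] [322,113] [297] [285,206] [283] [277] [276] [247].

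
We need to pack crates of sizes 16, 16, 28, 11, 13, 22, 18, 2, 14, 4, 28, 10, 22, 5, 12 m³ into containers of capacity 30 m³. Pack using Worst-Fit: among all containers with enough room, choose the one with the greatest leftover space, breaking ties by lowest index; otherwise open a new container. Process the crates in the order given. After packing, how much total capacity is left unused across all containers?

49

16 m³ → container 1 (remaining 14 m³)
16 m³ → container 2 (remaining 14 m³)
28 m³ → container 3 (remaining 2 m³)
11 m³ → container 1 (remaining 3 m³)
13 m³ → container 2 (remaining 1 m³)
22 m³ → container 4 (remaining 8 m³)
18 m³ → container 5 (remaining 12 m³)
2 m³ → container 5 (remaining 10 m³)
14 m³ → container 6 (remaining 16 m³)
4 m³ → container 6 (remaining 12 m³)
28 m³ → container 7 (remaining 2 m³)
10 m³ → container 6 (remaining 2 m³)
22 m³ → container 8 (remaining 8 m³)
5 m³ → container 5 (remaining 5 m³)
12 m³ → container 9 (remaining 18 m³)
9 containers × 30 m³ = 270 m³; used 221 m³; unused 49 m³.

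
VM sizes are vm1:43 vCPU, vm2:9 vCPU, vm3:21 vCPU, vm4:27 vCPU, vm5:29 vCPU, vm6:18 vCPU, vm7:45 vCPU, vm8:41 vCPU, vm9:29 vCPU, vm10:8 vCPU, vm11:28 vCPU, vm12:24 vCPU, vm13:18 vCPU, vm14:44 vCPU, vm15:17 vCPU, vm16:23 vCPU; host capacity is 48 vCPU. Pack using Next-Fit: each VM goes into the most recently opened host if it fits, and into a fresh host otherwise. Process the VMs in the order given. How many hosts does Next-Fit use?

11 hosts

Put vm1 (43 vCPU) in host 1; 5 vCPU remain.
Put vm2 (9 vCPU) in host 2; 39 vCPU remain.
Put vm3 (21 vCPU) in host 2; 18 vCPU remain.
Put vm4 (27 vCPU) in host 3; 21 vCPU remain.
Put vm5 (29 vCPU) in host 4; 19 vCPU remain.
Put vm6 (18 vCPU) in host 4; 1 vCPU remain.
Put vm7 (45 vCPU) in host 5; 3 vCPU remain.
Put vm8 (41 vCPU) in host 6; 7 vCPU remain.
Put vm9 (29 vCPU) in host 7; 19 vCPU remain.
Put vm10 (8 vCPU) in host 7; 11 vCPU remain.
Put vm11 (28 vCPU) in host 8; 20 vCPU remain.
Put vm12 (24 vCPU) in host 9; 24 vCPU remain.
Put vm13 (18 vCPU) in host 9; 6 vCPU remain.
Put vm14 (44 vCPU) in host 10; 4 vCPU remain.
Put vm15 (17 vCPU) in host 11; 31 vCPU remain.
Put vm16 (23 vCPU) in host 11; 8 vCPU remain.
Final hosts: [43] [9,21] [27] [29,18] [45] [41] [29,8] [28] [24,18] [44] [17,23].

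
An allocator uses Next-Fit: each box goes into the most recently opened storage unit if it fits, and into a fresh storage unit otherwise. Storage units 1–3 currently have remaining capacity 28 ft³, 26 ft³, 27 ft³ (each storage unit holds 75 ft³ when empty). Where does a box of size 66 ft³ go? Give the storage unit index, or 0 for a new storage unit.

Next-Fit only looks at storage unit 3, which has 27 ft³ free.
66 ft³ does not fit, so a new storage unit is opened.

0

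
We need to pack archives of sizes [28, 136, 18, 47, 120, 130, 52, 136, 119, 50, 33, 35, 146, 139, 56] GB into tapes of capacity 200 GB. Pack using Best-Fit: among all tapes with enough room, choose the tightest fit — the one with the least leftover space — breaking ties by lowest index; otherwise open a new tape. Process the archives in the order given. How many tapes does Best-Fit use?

7

28 GB → tape 1 (remaining 172 GB)
136 GB → tape 1 (remaining 36 GB)
18 GB → tape 1 (remaining 18 GB)
47 GB → tape 2 (remaining 153 GB)
120 GB → tape 2 (remaining 33 GB)
130 GB → tape 3 (remaining 70 GB)
52 GB → tape 3 (remaining 18 GB)
136 GB → tape 4 (remaining 64 GB)
119 GB → tape 5 (remaining 81 GB)
50 GB → tape 4 (remaining 14 GB)
33 GB → tape 2 (remaining 0 GB)
35 GB → tape 5 (remaining 46 GB)
146 GB → tape 6 (remaining 54 GB)
139 GB → tape 7 (remaining 61 GB)
56 GB → tape 7 (remaining 5 GB)
Final tapes: [28,136,18] [47,120,33] [130,52] [136,50] [119,35] [146] [139,56].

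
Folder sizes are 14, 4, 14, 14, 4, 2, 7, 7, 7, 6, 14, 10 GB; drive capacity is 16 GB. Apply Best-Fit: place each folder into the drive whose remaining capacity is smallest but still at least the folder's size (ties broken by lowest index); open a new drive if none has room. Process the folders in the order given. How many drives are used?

drive 1: place 14 GB, 2 GB left
drive 2: place 4 GB, 12 GB left
drive 3: place 14 GB, 2 GB left
drive 4: place 14 GB, 2 GB left
drive 2: place 4 GB, 8 GB left
drive 1: place 2 GB, 0 GB left
drive 2: place 7 GB, 1 GB left
drive 5: place 7 GB, 9 GB left
drive 5: place 7 GB, 2 GB left
drive 6: place 6 GB, 10 GB left
drive 7: place 14 GB, 2 GB left
drive 6: place 10 GB, 0 GB left
Final drives: [14,2] [4,4,7] [14] [14] [7,7] [6,10] [14].

7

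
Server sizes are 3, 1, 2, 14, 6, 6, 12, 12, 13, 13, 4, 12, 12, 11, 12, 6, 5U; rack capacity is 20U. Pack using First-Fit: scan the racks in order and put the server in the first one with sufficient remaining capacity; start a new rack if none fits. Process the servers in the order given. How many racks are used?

rack 1: place 3U, 17U left
rack 1: place 1U, 16U left
rack 1: place 2U, 14U left
rack 1: place 14U, 0U left
rack 2: place 6U, 14U left
rack 2: place 6U, 8U left
rack 3: place 12U, 8U left
rack 4: place 12U, 8U left
rack 5: place 13U, 7U left
rack 6: place 13U, 7U left
rack 2: place 4U, 4U left
rack 7: place 12U, 8U left
rack 8: place 12U, 8U left
rack 9: place 11U, 9U left
rack 10: place 12U, 8U left
rack 3: place 6U, 2U left
rack 4: place 5U, 3U left
Final racks: [3,1,2,14] [6,6,4] [12,6] [12,5] [13] [13] [12] [12] [11] [12].

10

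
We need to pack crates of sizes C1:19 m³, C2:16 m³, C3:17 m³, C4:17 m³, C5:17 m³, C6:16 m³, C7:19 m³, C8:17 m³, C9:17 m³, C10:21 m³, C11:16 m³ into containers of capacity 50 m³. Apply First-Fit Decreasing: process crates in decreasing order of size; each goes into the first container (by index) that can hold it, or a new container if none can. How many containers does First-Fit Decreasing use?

Sorted descending: 21, 19, 19, 17, 17, 17, 17, 17, 16, 16, 16.
container 1: place 21 m³, 29 m³ left
container 1: place 19 m³, 10 m³ left
container 2: place 19 m³, 31 m³ left
container 2: place 17 m³, 14 m³ left
container 3: place 17 m³, 33 m³ left
container 3: place 17 m³, 16 m³ left
container 4: place 17 m³, 33 m³ left
container 4: place 17 m³, 16 m³ left
container 3: place 16 m³, 0 m³ left
container 4: place 16 m³, 0 m³ left
container 5: place 16 m³, 34 m³ left
Final containers: [21,19] [19,17] [17,17,16] [17,17,16] [16].

5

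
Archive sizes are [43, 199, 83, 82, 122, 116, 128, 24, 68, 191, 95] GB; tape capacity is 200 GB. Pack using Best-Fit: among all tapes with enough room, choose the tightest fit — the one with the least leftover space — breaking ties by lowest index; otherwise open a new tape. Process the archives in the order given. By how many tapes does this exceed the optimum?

Best-Fit: [43,83,68] [199] [82,116] [122] [128,24] [191] [95] → 7 tapes.
Total size 1151 GB; any packing needs at least ⌈1151/200⌉ = 6 tapes.
An optimal packing achieves that bound: [199] [191] [128,68] [122,43,24] [116,83] [95,82] → 6 tapes.
Excess: 7 − 6 = 1.

1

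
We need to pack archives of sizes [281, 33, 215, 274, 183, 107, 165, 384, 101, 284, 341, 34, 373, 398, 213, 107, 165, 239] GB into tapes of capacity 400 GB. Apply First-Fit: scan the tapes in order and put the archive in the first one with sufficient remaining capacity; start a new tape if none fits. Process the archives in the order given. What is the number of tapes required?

11

tape 1: place 281 GB, 119 GB left
tape 1: place 33 GB, 86 GB left
tape 2: place 215 GB, 185 GB left
tape 3: place 274 GB, 126 GB left
tape 2: place 183 GB, 2 GB left
tape 3: place 107 GB, 19 GB left
tape 4: place 165 GB, 235 GB left
tape 5: place 384 GB, 16 GB left
tape 4: place 101 GB, 134 GB left
tape 6: place 284 GB, 116 GB left
tape 7: place 341 GB, 59 GB left
tape 1: place 34 GB, 52 GB left
tape 8: place 373 GB, 27 GB left
tape 9: place 398 GB, 2 GB left
tape 10: place 213 GB, 187 GB left
tape 4: place 107 GB, 27 GB left
tape 10: place 165 GB, 22 GB left
tape 11: place 239 GB, 161 GB left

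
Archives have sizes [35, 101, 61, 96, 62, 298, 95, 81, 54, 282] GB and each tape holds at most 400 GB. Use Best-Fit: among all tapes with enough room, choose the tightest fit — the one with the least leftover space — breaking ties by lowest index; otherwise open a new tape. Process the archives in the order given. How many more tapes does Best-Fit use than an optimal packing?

1

Best-Fit: [35,101,61,96,62] [298,95] [81,54] [282] → 4 tapes.
Total size 1165 GB; any packing needs at least ⌈1165/400⌉ = 3 tapes.
An optimal packing achieves that bound: [298,101] [282,96] [95,81,62,61,54,35] → 3 tapes.
Excess: 4 − 3 = 1.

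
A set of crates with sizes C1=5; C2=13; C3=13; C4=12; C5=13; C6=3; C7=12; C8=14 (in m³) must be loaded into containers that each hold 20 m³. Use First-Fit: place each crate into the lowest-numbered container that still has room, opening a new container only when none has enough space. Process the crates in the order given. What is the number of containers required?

6

container 1: place C1 (5 m³), 15 m³ left
container 1: place C2 (13 m³), 2 m³ left
container 2: place C3 (13 m³), 7 m³ left
container 3: place C4 (12 m³), 8 m³ left
container 4: place C5 (13 m³), 7 m³ left
container 2: place C6 (3 m³), 4 m³ left
container 5: place C7 (12 m³), 8 m³ left
container 6: place C8 (14 m³), 6 m³ left
Final containers: [5,13] [13,3] [12] [13] [12] [14].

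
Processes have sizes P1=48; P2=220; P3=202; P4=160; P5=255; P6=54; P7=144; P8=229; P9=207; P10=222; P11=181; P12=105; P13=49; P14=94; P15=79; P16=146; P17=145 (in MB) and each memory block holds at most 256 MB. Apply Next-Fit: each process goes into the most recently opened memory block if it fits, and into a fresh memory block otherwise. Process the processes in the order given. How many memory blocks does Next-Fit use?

memory block 1: place P1 (48 MB), 208 MB left
memory block 2: place P2 (220 MB), 36 MB left
memory block 3: place P3 (202 MB), 54 MB left
memory block 4: place P4 (160 MB), 96 MB left
memory block 5: place P5 (255 MB), 1 MB left
memory block 6: place P6 (54 MB), 202 MB left
memory block 6: place P7 (144 MB), 58 MB left
memory block 7: place P8 (229 MB), 27 MB left
memory block 8: place P9 (207 MB), 49 MB left
memory block 9: place P10 (222 MB), 34 MB left
memory block 10: place P11 (181 MB), 75 MB left
memory block 11: place P12 (105 MB), 151 MB left
memory block 11: place P13 (49 MB), 102 MB left
memory block 11: place P14 (94 MB), 8 MB left
memory block 12: place P15 (79 MB), 177 MB left
memory block 12: place P16 (146 MB), 31 MB left
memory block 13: place P17 (145 MB), 111 MB left
Final memory blocks: [48] [220] [202] [160] [255] [54,144] [229] [207] [222] [181] [105,49,94] [79,146] [145].

13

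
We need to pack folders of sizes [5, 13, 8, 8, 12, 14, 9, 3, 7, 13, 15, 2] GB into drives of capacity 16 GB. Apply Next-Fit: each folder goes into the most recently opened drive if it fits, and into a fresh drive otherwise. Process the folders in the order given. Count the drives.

5 GB → drive 1 (remaining 11 GB)
13 GB → drive 2 (remaining 3 GB)
8 GB → drive 3 (remaining 8 GB)
8 GB → drive 3 (remaining 0 GB)
12 GB → drive 4 (remaining 4 GB)
14 GB → drive 5 (remaining 2 GB)
9 GB → drive 6 (remaining 7 GB)
3 GB → drive 6 (remaining 4 GB)
7 GB → drive 7 (remaining 9 GB)
13 GB → drive 8 (remaining 3 GB)
15 GB → drive 9 (remaining 1 GB)
2 GB → drive 10 (remaining 14 GB)
Final drives: [5] [13] [8,8] [12] [14] [9,3] [7] [13] [15] [2].

10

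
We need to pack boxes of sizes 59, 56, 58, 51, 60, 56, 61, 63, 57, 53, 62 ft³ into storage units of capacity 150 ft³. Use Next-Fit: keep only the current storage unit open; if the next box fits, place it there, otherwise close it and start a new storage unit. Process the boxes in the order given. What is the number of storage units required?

6

59 ft³ → storage unit 1 (remaining 91 ft³)
56 ft³ → storage unit 1 (remaining 35 ft³)
58 ft³ → storage unit 2 (remaining 92 ft³)
51 ft³ → storage unit 2 (remaining 41 ft³)
60 ft³ → storage unit 3 (remaining 90 ft³)
56 ft³ → storage unit 3 (remaining 34 ft³)
61 ft³ → storage unit 4 (remaining 89 ft³)
63 ft³ → storage unit 4 (remaining 26 ft³)
57 ft³ → storage unit 5 (remaining 93 ft³)
53 ft³ → storage unit 5 (remaining 40 ft³)
62 ft³ → storage unit 6 (remaining 88 ft³)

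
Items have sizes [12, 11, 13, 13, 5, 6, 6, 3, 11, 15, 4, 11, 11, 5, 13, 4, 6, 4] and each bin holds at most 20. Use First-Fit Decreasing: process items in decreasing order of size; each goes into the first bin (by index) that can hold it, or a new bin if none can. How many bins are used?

Sorted descending: 15, 13, 13, 13, 12, 11, 11, 11, 11, 6, 6, 6, 5, 5, 4, 4, 4, 3.
Put 15 in bin 1; 5 remain.
Put 13 in bin 2; 7 remain.
Put 13 in bin 3; 7 remain.
Put 13 in bin 4; 7 remain.
Put 12 in bin 5; 8 remain.
Put 11 in bin 6; 9 remain.
Put 11 in bin 7; 9 remain.
Put 11 in bin 8; 9 remain.
Put 11 in bin 9; 9 remain.
Put 6 in bin 2; 1 remain.
Put 6 in bin 3; 1 remain.
Put 6 in bin 4; 1 remain.
Put 5 in bin 1; 0 remain.
Put 5 in bin 5; 3 remain.
Put 4 in bin 6; 5 remain.
Put 4 in bin 6; 1 remain.
Put 4 in bin 7; 5 remain.
Put 3 in bin 5; 0 remain.
Final bins: [15,5] [13,6] [13,6] [13,6] [12,5,3] [11,4,4] [11,4] [11] [11].

9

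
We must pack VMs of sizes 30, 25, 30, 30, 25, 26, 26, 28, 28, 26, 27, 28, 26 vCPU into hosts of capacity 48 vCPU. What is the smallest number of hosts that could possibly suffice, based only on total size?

Total size = 30 + 25 + 30 + 30 + 25 + 26 + 26 + 28 + 28 + 26 + 27 + 28 + 26 = 355 vCPU.
⌈355 / 48⌉ = 8.

8 hosts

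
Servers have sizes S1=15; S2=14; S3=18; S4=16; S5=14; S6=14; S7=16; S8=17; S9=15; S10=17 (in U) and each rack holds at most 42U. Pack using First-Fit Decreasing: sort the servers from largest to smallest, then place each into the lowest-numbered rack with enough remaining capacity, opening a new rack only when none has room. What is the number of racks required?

5 racks

Sorted descending: 18, 17, 17, 16, 16, 15, 15, 14, 14, 14.
Put 18U in rack 1; 24U remain.
Put 17U in rack 1; 7U remain.
Put 17U in rack 2; 25U remain.
Put 16U in rack 2; 9U remain.
Put 16U in rack 3; 26U remain.
Put 15U in rack 3; 11U remain.
Put 15U in rack 4; 27U remain.
Put 14U in rack 4; 13U remain.
Put 14U in rack 5; 28U remain.
Put 14U in rack 5; 14U remain.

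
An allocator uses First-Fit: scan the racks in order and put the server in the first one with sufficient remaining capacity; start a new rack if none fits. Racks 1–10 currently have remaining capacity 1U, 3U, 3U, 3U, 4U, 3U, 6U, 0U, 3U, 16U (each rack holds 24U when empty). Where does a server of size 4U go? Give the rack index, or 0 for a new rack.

5

Racks with room: rack 5 (4U), rack 7 (6U), rack 10 (16U).
The first with room is rack 5.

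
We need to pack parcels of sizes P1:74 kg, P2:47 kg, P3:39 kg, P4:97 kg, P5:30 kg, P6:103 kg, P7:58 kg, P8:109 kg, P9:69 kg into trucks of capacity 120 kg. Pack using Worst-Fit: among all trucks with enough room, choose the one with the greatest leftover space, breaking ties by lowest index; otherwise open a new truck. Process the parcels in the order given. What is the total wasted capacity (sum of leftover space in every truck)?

truck 1: place P1 (74 kg), 46 kg left
truck 2: place P2 (47 kg), 73 kg left
truck 2: place P3 (39 kg), 34 kg left
truck 3: place P4 (97 kg), 23 kg left
truck 1: place P5 (30 kg), 16 kg left
truck 4: place P6 (103 kg), 17 kg left
truck 5: place P7 (58 kg), 62 kg left
truck 6: place P8 (109 kg), 11 kg left
truck 7: place P9 (69 kg), 51 kg left
7 trucks × 120 kg = 840 kg; used 626 kg; unused 214 kg.

214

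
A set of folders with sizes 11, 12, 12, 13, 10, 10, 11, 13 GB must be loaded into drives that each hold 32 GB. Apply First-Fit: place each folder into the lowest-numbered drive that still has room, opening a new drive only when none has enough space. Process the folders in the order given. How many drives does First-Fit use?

4

11 GB → drive 1 (remaining 21 GB)
12 GB → drive 1 (remaining 9 GB)
12 GB → drive 2 (remaining 20 GB)
13 GB → drive 2 (remaining 7 GB)
10 GB → drive 3 (remaining 22 GB)
10 GB → drive 3 (remaining 12 GB)
11 GB → drive 3 (remaining 1 GB)
13 GB → drive 4 (remaining 19 GB)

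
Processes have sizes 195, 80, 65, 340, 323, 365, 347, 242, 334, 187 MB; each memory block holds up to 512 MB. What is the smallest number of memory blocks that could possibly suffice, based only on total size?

Total size = 195 + 80 + 65 + 340 + 323 + 365 + 347 + 242 + 334 + 187 = 2478 MB.
⌈2478 / 512⌉ = 5.

5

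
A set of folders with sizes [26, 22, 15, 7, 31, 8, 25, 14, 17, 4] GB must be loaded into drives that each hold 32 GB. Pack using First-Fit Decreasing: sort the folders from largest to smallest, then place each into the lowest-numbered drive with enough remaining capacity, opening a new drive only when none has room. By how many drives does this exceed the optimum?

First-Fit Decreasing: [31] [26,4] [25,7] [22,8] [17,15] [14] → 6 drives.
Total size 169 GB; any packing needs at least ⌈169/32⌉ = 6 drives.
So 6 is already optimal.

0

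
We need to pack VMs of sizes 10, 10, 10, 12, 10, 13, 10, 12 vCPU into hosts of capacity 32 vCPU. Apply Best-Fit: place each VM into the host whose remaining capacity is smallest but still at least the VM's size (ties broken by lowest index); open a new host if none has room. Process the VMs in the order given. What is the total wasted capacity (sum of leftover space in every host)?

9

10 vCPU → host 1 (remaining 22 vCPU)
10 vCPU → host 1 (remaining 12 vCPU)
10 vCPU → host 1 (remaining 2 vCPU)
12 vCPU → host 2 (remaining 20 vCPU)
10 vCPU → host 2 (remaining 10 vCPU)
13 vCPU → host 3 (remaining 19 vCPU)
10 vCPU → host 2 (remaining 0 vCPU)
12 vCPU → host 3 (remaining 7 vCPU)
3 hosts × 32 vCPU = 96 vCPU; used 87 vCPU; unused 9 vCPU.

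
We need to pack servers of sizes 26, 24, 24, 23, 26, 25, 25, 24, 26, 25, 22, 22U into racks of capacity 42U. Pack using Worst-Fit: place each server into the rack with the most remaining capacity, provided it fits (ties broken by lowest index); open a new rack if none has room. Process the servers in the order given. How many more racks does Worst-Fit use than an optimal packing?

0

Worst-Fit: [26] [24] [24] [23] [26] [25] [25] [24] [26] [25] [22] [22] → 12 racks.
12 servers exceed 21U (half the capacity), and no two of those can share a rack, so at least 12 racks are needed.
So 12 is already optimal.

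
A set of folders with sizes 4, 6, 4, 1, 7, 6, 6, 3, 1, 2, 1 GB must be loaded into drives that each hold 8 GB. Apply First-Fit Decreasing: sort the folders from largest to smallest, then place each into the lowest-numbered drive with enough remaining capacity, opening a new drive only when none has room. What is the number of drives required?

Sorted descending: 7, 6, 6, 6, 4, 4, 3, 2, 1, 1, 1.
drive 1: place 7 GB, 1 GB left
drive 2: place 6 GB, 2 GB left
drive 3: place 6 GB, 2 GB left
drive 4: place 6 GB, 2 GB left
drive 5: place 4 GB, 4 GB left
drive 5: place 4 GB, 0 GB left
drive 6: place 3 GB, 5 GB left
drive 2: place 2 GB, 0 GB left
drive 1: place 1 GB, 0 GB left
drive 3: place 1 GB, 1 GB left
drive 3: place 1 GB, 0 GB left

6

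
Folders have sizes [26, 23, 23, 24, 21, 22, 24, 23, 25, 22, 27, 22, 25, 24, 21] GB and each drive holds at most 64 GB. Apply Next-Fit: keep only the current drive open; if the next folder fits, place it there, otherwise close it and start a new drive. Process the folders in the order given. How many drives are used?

8

26 GB → drive 1 (remaining 38 GB)
23 GB → drive 1 (remaining 15 GB)
23 GB → drive 2 (remaining 41 GB)
24 GB → drive 2 (remaining 17 GB)
21 GB → drive 3 (remaining 43 GB)
22 GB → drive 3 (remaining 21 GB)
24 GB → drive 4 (remaining 40 GB)
23 GB → drive 4 (remaining 17 GB)
25 GB → drive 5 (remaining 39 GB)
22 GB → drive 5 (remaining 17 GB)
27 GB → drive 6 (remaining 37 GB)
22 GB → drive 6 (remaining 15 GB)
25 GB → drive 7 (remaining 39 GB)
24 GB → drive 7 (remaining 15 GB)
21 GB → drive 8 (remaining 43 GB)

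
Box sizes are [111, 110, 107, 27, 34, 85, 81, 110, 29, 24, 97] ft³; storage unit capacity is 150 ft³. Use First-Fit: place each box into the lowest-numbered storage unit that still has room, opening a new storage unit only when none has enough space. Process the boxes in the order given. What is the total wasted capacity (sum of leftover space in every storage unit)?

Put 111 ft³ in storage unit 1; 39 ft³ remain.
Put 110 ft³ in storage unit 2; 40 ft³ remain.
Put 107 ft³ in storage unit 3; 43 ft³ remain.
Put 27 ft³ in storage unit 1; 12 ft³ remain.
Put 34 ft³ in storage unit 2; 6 ft³ remain.
Put 85 ft³ in storage unit 4; 65 ft³ remain.
Put 81 ft³ in storage unit 5; 69 ft³ remain.
Put 110 ft³ in storage unit 6; 40 ft³ remain.
Put 29 ft³ in storage unit 3; 14 ft³ remain.
Put 24 ft³ in storage unit 4; 41 ft³ remain.
Put 97 ft³ in storage unit 7; 53 ft³ remain.
7 storage units × 150 ft³ = 1050 ft³; used 815 ft³; unused 235 ft³.

235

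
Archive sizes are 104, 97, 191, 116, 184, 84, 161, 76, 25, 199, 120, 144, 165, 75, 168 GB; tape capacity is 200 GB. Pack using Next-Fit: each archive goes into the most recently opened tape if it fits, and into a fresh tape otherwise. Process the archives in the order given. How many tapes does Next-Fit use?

14

Put 104 GB in tape 1; 96 GB remain.
Put 97 GB in tape 2; 103 GB remain.
Put 191 GB in tape 3; 9 GB remain.
Put 116 GB in tape 4; 84 GB remain.
Put 184 GB in tape 5; 16 GB remain.
Put 84 GB in tape 6; 116 GB remain.
Put 161 GB in tape 7; 39 GB remain.
Put 76 GB in tape 8; 124 GB remain.
Put 25 GB in tape 8; 99 GB remain.
Put 199 GB in tape 9; 1 GB remain.
Put 120 GB in tape 10; 80 GB remain.
Put 144 GB in tape 11; 56 GB remain.
Put 165 GB in tape 12; 35 GB remain.
Put 75 GB in tape 13; 125 GB remain.
Put 168 GB in tape 14; 32 GB remain.
Final tapes: [104] [97] [191] [116] [184] [84] [161] [76,25] [199] [120] [144] [165] [75] [168].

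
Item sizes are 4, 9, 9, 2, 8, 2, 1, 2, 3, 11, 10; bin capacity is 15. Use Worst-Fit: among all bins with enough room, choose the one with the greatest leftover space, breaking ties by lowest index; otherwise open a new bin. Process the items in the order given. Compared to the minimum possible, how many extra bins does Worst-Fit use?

Worst-Fit: [4,9] [9,2,2] [8,2,1,3] [11] [10] → 5 bins.
Total size 61; any packing needs at least ⌈61/15⌉ = 5 bins.
So 5 is already optimal.

0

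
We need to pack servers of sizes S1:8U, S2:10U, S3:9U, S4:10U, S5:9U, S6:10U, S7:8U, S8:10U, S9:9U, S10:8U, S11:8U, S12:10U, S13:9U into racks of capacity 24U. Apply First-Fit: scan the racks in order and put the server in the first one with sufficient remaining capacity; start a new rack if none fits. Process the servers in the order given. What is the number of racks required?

7

Put S1 (8U) in rack 1; 16U remain.
Put S2 (10U) in rack 1; 6U remain.
Put S3 (9U) in rack 2; 15U remain.
Put S4 (10U) in rack 2; 5U remain.
Put S5 (9U) in rack 3; 15U remain.
Put S6 (10U) in rack 3; 5U remain.
Put S7 (8U) in rack 4; 16U remain.
Put S8 (10U) in rack 4; 6U remain.
Put S9 (9U) in rack 5; 15U remain.
Put S10 (8U) in rack 5; 7U remain.
Put S11 (8U) in rack 6; 16U remain.
Put S12 (10U) in rack 6; 6U remain.
Put S13 (9U) in rack 7; 15U remain.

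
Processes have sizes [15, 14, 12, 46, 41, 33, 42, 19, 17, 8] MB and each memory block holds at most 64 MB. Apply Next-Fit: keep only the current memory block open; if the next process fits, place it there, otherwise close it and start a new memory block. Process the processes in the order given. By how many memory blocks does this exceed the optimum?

Next-Fit: [15,14,12] [46] [41] [33] [42,19] [17,8] → 6 memory blocks.
Total size 247 MB; any packing needs at least ⌈247/64⌉ = 4 memory blocks.
An optimal packing achieves that bound: [46,17] [42,19] [41,15,8] [33,14,12] → 4 memory blocks.
Excess: 6 − 4 = 2.

2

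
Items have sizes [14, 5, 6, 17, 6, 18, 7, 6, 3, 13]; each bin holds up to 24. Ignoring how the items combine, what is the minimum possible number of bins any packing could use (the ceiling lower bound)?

4 bins

Total size = 14 + 5 + 6 + 17 + 6 + 18 + 7 + 6 + 3 + 13 = 95.
⌈95 / 24⌉ = 4.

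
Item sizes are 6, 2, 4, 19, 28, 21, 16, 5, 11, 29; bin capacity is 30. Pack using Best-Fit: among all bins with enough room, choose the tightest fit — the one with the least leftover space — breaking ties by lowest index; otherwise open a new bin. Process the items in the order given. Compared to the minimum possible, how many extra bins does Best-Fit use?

0

Best-Fit: [6,2,4,16] [19,11] [28] [21,5] [29] → 5 bins.
Total size 141; any packing needs at least ⌈141/30⌉ = 5 bins.
So 5 is already optimal.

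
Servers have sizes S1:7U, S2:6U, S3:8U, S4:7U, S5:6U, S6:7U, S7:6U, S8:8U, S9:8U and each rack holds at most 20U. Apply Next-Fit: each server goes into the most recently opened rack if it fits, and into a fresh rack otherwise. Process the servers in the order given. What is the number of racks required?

4

S1 (7U) → rack 1 (remaining 13U)
S2 (6U) → rack 1 (remaining 7U)
S3 (8U) → rack 2 (remaining 12U)
S4 (7U) → rack 2 (remaining 5U)
S5 (6U) → rack 3 (remaining 14U)
S6 (7U) → rack 3 (remaining 7U)
S7 (6U) → rack 3 (remaining 1U)
S8 (8U) → rack 4 (remaining 12U)
S9 (8U) → rack 4 (remaining 4U)
Final racks: [7,6] [8,7] [6,7,6] [8,8].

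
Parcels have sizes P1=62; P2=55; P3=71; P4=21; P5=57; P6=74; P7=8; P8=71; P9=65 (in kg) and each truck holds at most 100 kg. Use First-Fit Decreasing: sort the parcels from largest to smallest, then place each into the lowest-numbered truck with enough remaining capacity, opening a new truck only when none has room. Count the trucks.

7

Sorted descending: 74, 71, 71, 65, 62, 57, 55, 21, 8.
truck 1: place 74 kg, 26 kg left
truck 2: place 71 kg, 29 kg left
truck 3: place 71 kg, 29 kg left
truck 4: place 65 kg, 35 kg left
truck 5: place 62 kg, 38 kg left
truck 6: place 57 kg, 43 kg left
truck 7: place 55 kg, 45 kg left
truck 1: place 21 kg, 5 kg left
truck 2: place 8 kg, 21 kg left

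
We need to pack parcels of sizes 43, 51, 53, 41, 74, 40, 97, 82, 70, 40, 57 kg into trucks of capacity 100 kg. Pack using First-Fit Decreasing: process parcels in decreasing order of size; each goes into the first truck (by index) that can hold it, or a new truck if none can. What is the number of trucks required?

Sorted descending: 97, 82, 74, 70, 57, 53, 51, 43, 41, 40, 40.
truck 1: place 97 kg, 3 kg left
truck 2: place 82 kg, 18 kg left
truck 3: place 74 kg, 26 kg left
truck 4: place 70 kg, 30 kg left
truck 5: place 57 kg, 43 kg left
truck 6: place 53 kg, 47 kg left
truck 7: place 51 kg, 49 kg left
truck 5: place 43 kg, 0 kg left
truck 6: place 41 kg, 6 kg left
truck 7: place 40 kg, 9 kg left
truck 8: place 40 kg, 60 kg left
Final trucks: [97] [82] [74] [70] [57,43] [53,41] [51,40] [40].

8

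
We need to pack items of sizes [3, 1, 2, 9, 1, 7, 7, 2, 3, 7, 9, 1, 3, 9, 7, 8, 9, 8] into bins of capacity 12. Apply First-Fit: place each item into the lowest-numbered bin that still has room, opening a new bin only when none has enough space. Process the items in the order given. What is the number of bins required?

3 → bin 1 (remaining 9)
1 → bin 1 (remaining 8)
2 → bin 1 (remaining 6)
9 → bin 2 (remaining 3)
1 → bin 1 (remaining 5)
7 → bin 3 (remaining 5)
7 → bin 4 (remaining 5)
2 → bin 1 (remaining 3)
3 → bin 1 (remaining 0)
7 → bin 5 (remaining 5)
9 → bin 6 (remaining 3)
1 → bin 2 (remaining 2)
3 → bin 3 (remaining 2)
9 → bin 7 (remaining 3)
7 → bin 8 (remaining 5)
8 → bin 9 (remaining 4)
9 → bin 10 (remaining 3)
8 → bin 11 (remaining 4)

11 bins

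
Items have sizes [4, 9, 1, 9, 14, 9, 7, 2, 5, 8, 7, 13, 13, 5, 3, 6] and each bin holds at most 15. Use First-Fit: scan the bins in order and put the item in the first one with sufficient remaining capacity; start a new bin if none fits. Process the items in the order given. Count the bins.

4 → bin 1 (remaining 11)
9 → bin 1 (remaining 2)
1 → bin 1 (remaining 1)
9 → bin 2 (remaining 6)
14 → bin 3 (remaining 1)
9 → bin 4 (remaining 6)
7 → bin 5 (remaining 8)
2 → bin 2 (remaining 4)
5 → bin 4 (remaining 1)
8 → bin 5 (remaining 0)
7 → bin 6 (remaining 8)
13 → bin 7 (remaining 2)
13 → bin 8 (remaining 2)
5 → bin 6 (remaining 3)
3 → bin 2 (remaining 1)
6 → bin 9 (remaining 9)
Final bins: [4,9,1] [9,2,3] [14] [9,5] [7,8] [7,5] [13] [13] [6].

9 bins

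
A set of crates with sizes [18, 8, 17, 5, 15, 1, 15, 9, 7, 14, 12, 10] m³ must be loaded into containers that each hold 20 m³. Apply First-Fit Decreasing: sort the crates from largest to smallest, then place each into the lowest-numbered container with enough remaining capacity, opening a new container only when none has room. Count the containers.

8

Sorted descending: 18, 17, 15, 15, 14, 12, 10, 9, 8, 7, 5, 1.
Put 18 m³ in container 1; 2 m³ remain.
Put 17 m³ in container 2; 3 m³ remain.
Put 15 m³ in container 3; 5 m³ remain.
Put 15 m³ in container 4; 5 m³ remain.
Put 14 m³ in container 5; 6 m³ remain.
Put 12 m³ in container 6; 8 m³ remain.
Put 10 m³ in container 7; 10 m³ remain.
Put 9 m³ in container 7; 1 m³ remain.
Put 8 m³ in container 6; 0 m³ remain.
Put 7 m³ in container 8; 13 m³ remain.
Put 5 m³ in container 3; 0 m³ remain.
Put 1 m³ in container 1; 1 m³ remain.
Final containers: [18,1] [17] [15,5] [15] [14] [12,8] [10,9] [7].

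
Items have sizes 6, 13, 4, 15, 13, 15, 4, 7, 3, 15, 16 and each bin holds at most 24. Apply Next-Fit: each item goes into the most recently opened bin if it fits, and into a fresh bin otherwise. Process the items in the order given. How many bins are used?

7

bin 1: place 6, 18 left
bin 1: place 13, 5 left
bin 1: place 4, 1 left
bin 2: place 15, 9 left
bin 3: place 13, 11 left
bin 4: place 15, 9 left
bin 4: place 4, 5 left
bin 5: place 7, 17 left
bin 5: place 3, 14 left
bin 6: place 15, 9 left
bin 7: place 16, 8 left
Final bins: [6,13,4] [15] [13] [15,4] [7,3] [15] [16].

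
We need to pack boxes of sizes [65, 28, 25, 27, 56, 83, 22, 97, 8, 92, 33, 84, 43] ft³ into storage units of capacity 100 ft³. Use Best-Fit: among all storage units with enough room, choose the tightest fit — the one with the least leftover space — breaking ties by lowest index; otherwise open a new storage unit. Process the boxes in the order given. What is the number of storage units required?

storage unit 1: place 65 ft³, 35 ft³ left
storage unit 1: place 28 ft³, 7 ft³ left
storage unit 2: place 25 ft³, 75 ft³ left
storage unit 2: place 27 ft³, 48 ft³ left
storage unit 3: place 56 ft³, 44 ft³ left
storage unit 4: place 83 ft³, 17 ft³ left
storage unit 3: place 22 ft³, 22 ft³ left
storage unit 5: place 97 ft³, 3 ft³ left
storage unit 4: place 8 ft³, 9 ft³ left
storage unit 6: place 92 ft³, 8 ft³ left
storage unit 2: place 33 ft³, 15 ft³ left
storage unit 7: place 84 ft³, 16 ft³ left
storage unit 8: place 43 ft³, 57 ft³ left

8 storage units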